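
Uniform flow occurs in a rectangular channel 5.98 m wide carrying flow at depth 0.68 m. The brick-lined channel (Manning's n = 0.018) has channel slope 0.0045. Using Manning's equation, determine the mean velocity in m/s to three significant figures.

2.51 m/s

A = b·y = 5.98 × 0.68 = 4.066 m²
P = b + 2y = 5.98 + 2×0.68 = 7.340 m
R = A/P = 4.066/7.340 = 0.5540 m
Q = (1/n)·A·R^(2/3)·S^(1/2) = (1/0.018) × 4.066 × 0.5540^(2/3) × 0.0045^(1/2) = 10.22 m³/s
V = Q/A = 10.22/4.066 = 2.514 m/s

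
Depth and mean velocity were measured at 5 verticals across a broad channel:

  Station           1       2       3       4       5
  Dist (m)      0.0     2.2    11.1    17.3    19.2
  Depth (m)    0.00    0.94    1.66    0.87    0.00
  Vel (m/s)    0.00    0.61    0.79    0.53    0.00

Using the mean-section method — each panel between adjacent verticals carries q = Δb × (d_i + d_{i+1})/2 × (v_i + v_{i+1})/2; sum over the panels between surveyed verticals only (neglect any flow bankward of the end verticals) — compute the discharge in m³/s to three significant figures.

Panel 1-2: Δb = 2.2 m, d̄ = (0.00+0.94)/2 = 0.47, v̄ = (0.00+0.61)/2 = 0.305 → q = 2.2×0.47×0.305 = 0.3154 m³/s
Panel 2-3: Δb = 8.9 m, d̄ = (0.94+1.66)/2 = 1.3, v̄ = (0.61+0.79)/2 = 0.7 → q = 8.9×1.3×0.7 = 8.099 m³/s
Panel 3-4: Δb = 6.2 m, d̄ = (1.66+0.87)/2 = 1.265, v̄ = (0.79+0.53)/2 = 0.66 → q = 6.2×1.265×0.66 = 5.176 m³/s
Panel 4-5: Δb = 1.9 m, d̄ = (0.87+0.00)/2 = 0.435, v̄ = (0.53+0.00)/2 = 0.265 → q = 1.9×0.435×0.265 = 0.2190 m³/s
Q = Σ q = 13.81 m³/s

13.8 m³/s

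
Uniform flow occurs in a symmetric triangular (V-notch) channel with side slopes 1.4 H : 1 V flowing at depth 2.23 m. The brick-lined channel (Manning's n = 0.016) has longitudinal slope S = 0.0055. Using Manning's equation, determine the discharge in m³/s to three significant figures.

30.2 m³/s

A = z·y² = 1.4×2.23² = 6.962 m²
P = 2y√(1+z²) = 2×2.23×√(1+1.4²) = 7.673 m
R = A/P = 6.962/7.673 = 0.9073 m
Q = (1/n)·A·R^(2/3)·S^(1/2) = (1/0.016) × 6.962 × 0.9073^(2/3) × 0.0055^(1/2) = 30.24 m³/s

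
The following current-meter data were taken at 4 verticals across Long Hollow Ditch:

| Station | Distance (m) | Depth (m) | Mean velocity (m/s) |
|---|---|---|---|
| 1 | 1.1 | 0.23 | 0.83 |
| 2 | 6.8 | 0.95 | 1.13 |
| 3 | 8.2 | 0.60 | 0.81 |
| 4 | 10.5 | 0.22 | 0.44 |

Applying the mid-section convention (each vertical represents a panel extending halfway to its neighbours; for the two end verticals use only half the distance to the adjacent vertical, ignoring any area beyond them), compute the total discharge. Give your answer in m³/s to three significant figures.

w_1 = (6.8 − 1.1)/2 = 2.85 m; q_1 = 0.83 × 0.23 × 2.85 = 0.5441 m³/s
w_2 = (8.2 − 1.1)/2 = 3.55 m; q_2 = 1.13 × 0.95 × 3.55 = 3.811 m³/s
w_3 = (10.5 − 6.8)/2 = 1.85 m; q_3 = 0.81 × 0.60 × 1.85 = 0.8991 m³/s
w_4 = (10.5 − 8.2)/2 = 1.15 m; q_4 = 0.44 × 0.22 × 1.15 = 0.1113 m³/s
Q = Σ qᵢ = 5.365 m³/s

5.37 m³/s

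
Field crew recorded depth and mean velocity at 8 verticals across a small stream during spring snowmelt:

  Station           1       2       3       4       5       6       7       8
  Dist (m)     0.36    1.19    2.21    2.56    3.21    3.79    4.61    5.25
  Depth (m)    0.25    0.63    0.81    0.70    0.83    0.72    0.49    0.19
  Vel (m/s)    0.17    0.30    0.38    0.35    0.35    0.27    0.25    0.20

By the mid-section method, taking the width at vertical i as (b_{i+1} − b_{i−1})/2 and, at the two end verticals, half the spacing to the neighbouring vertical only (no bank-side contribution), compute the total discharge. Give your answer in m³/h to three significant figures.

3390 m³/h

w_1 = (1.19 − 0.36)/2 = 0.415 m; q_1 = 0.17 × 0.25 × 0.415 = 0.01764 m³/s
w_2 = (2.21 − 0.36)/2 = 0.925 m; q_2 = 0.30 × 0.63 × 0.925 = 0.1748 m³/s
w_3 = (2.56 − 1.19)/2 = 0.685 m; q_3 = 0.38 × 0.81 × 0.685 = 0.2108 m³/s
w_4 = (3.21 − 2.21)/2 = 0.5 m; q_4 = 0.35 × 0.70 × 0.5 = 0.1225 m³/s
w_5 = (3.79 − 2.56)/2 = 0.615 m; q_5 = 0.35 × 0.83 × 0.615 = 0.1787 m³/s
w_6 = (4.61 − 3.21)/2 = 0.7 m; q_6 = 0.27 × 0.72 × 0.7 = 0.1361 m³/s
w_7 = (5.25 − 3.79)/2 = 0.73 m; q_7 = 0.25 × 0.49 × 0.73 = 0.08943 m³/s
w_8 = (5.25 − 4.61)/2 = 0.32 m; q_8 = 0.20 × 0.19 × 0.32 = 0.01216 m³/s
Q = Σ qᵢ = 0.9421 m³/s
= 0.9421 × 3600 = 3392 m³/h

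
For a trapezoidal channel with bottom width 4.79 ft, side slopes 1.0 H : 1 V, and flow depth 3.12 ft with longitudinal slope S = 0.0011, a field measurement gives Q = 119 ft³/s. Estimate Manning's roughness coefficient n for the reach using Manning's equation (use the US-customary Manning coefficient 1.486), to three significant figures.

0.0152

A = (b + z·y)·y = (4.79 + 1.0×3.12)×3.12 = 24.68 ft²
P = b + 2y√(1+z²) = 4.79 + 2×3.12×√(1+1.0²) = 13.61 ft
R = A/P = 24.68/13.61 = 1.813 ft
n = (1.486/Q)·A·R^(2/3)·S^(1/2) = (1.486/119) × 24.68 × 1.487 × 0.03317 = 0.01520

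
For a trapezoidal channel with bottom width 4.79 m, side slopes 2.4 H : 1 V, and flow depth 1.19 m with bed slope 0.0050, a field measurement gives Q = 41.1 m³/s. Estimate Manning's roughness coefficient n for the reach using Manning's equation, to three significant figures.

A = (b + z·y)·y = (4.79 + 2.4×1.19)×1.19 = 9.099 m²
P = b + 2y√(1+z²) = 4.79 + 2×1.19×√(1+2.4²) = 10.98 m
R = A/P = 9.099/10.98 = 0.8288 m
n = (1/Q)·A·R^(2/3)·S^(1/2) = (1/41.1) × 9.099 × 0.8823 × 0.07071 = 0.01381

0.0138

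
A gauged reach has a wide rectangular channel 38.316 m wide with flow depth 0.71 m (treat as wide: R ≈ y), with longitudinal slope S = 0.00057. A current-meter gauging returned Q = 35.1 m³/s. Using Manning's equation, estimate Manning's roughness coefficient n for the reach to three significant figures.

A = b·y = 38.316 × 0.71 = 27.20 m²
Wide channel: R ≈ y = 0.71 m
n = (1/Q)·A·R^(2/3)·S^(1/2) = (1/35.1) × 27.20 × 0.7959 × 0.02387 = 0.01473

0.0147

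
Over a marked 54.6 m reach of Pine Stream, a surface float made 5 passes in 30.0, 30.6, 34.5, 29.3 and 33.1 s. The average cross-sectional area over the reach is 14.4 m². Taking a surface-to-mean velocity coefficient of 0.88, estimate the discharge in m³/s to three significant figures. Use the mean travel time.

t̄ = (30.0 + 30.6 + 34.5 + 29.3 + 33.1) / 5 = 31.5 s
v_surface = L / t̄ = 54.6 / 31.5 = 1.733 m/s
v_mean = 0.88 × 1.733 = 1.525 m/s
Q = A × v_mean = 14.4 × 1.525 = 21.96 m³/s

22.0 m³/s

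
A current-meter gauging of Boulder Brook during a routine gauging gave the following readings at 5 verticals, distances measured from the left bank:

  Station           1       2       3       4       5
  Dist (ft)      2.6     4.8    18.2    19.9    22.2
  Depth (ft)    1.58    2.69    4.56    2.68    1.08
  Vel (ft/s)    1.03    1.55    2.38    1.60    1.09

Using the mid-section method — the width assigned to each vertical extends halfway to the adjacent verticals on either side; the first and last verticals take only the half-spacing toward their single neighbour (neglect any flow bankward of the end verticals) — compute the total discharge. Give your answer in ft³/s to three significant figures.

126 ft³/s

w_1 = (4.8 − 2.6)/2 = 1.1 ft; q_1 = 1.03 × 1.58 × 1.1 = 1.790 ft³/s
w_2 = (18.2 − 2.6)/2 = 7.8 ft; q_2 = 1.55 × 2.69 × 7.8 = 32.52 ft³/s
w_3 = (19.9 − 4.8)/2 = 7.55 ft; q_3 = 2.38 × 4.56 × 7.55 = 81.94 ft³/s
w_4 = (22.2 − 18.2)/2 = 2 ft; q_4 = 1.60 × 2.68 × 2 = 8.576 ft³/s
w_5 = (22.2 − 19.9)/2 = 1.15 ft; q_5 = 1.09 × 1.08 × 1.15 = 1.354 ft³/s
Q = Σ qᵢ = 126.2 ft³/s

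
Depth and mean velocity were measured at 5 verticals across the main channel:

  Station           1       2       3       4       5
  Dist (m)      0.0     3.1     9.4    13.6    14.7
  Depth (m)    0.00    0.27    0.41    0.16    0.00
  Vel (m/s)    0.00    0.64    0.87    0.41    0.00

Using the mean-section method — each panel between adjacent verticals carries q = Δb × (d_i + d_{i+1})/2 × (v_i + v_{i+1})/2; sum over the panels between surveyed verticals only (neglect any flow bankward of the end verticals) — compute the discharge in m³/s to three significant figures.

Panel 1-2: Δb = 3.1 m, d̄ = (0.00+0.27)/2 = 0.135, v̄ = (0.00+0.64)/2 = 0.32 → q = 3.1×0.135×0.32 = 0.1339 m³/s
Panel 2-3: Δb = 6.3 m, d̄ = (0.27+0.41)/2 = 0.34, v̄ = (0.64+0.87)/2 = 0.755 → q = 6.3×0.34×0.755 = 1.617 m³/s
Panel 3-4: Δb = 4.2 m, d̄ = (0.41+0.16)/2 = 0.285, v̄ = (0.87+0.41)/2 = 0.64 → q = 4.2×0.285×0.64 = 0.7661 m³/s
Panel 4-5: Δb = 1.1 m, d̄ = (0.16+0.00)/2 = 0.08, v̄ = (0.41+0.00)/2 = 0.205 → q = 1.1×0.08×0.205 = 0.01804 m³/s
Q = Σ q = 2.535 m³/s

2.54 m³/s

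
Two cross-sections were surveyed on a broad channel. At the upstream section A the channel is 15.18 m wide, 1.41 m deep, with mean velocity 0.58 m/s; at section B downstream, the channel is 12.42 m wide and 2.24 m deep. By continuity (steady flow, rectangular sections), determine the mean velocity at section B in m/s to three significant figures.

Q = A₁V₁ = (15.18×1.41) × 0.58 = 12.41 m³/s
A₂ = 12.42 × 2.24 = 27.82 m²
V₂ = Q/A₂ = 12.41/27.82 = 0.4462 m/s

0.446 m/s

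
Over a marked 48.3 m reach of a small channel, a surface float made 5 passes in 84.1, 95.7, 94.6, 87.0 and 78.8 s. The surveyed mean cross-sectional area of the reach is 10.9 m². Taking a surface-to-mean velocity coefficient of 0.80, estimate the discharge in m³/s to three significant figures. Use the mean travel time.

t̄ = (84.1 + 95.7 + 94.6 + 87.0 + 78.8) / 5 = 88.04 s
v_surface = L / t̄ = 48.3 / 88.04 = 0.5486 m/s
v_mean = 0.80 × 0.5486 = 0.4389 m/s
Q = A × v_mean = 10.9 × 0.4389 = 4.784 m³/s

4.78 m³/s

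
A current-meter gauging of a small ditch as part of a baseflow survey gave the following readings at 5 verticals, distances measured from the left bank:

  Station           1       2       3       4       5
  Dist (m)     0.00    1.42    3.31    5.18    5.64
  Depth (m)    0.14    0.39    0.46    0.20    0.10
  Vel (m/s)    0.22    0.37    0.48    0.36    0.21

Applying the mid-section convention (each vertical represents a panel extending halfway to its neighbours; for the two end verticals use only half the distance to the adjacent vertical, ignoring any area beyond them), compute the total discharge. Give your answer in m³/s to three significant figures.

w_1 = (1.42 − 0.00)/2 = 0.71 m; q_1 = 0.22 × 0.14 × 0.71 = 0.02187 m³/s
w_2 = (3.31 − 0.00)/2 = 1.655 m; q_2 = 0.37 × 0.39 × 1.655 = 0.2388 m³/s
w_3 = (5.18 − 1.42)/2 = 1.88 m; q_3 = 0.48 × 0.46 × 1.88 = 0.4151 m³/s
w_4 = (5.64 − 3.31)/2 = 1.165 m; q_4 = 0.36 × 0.20 × 1.165 = 0.08388 m³/s
w_5 = (5.64 − 5.18)/2 = 0.23 m; q_5 = 0.21 × 0.10 × 0.23 = 0.004830 m³/s
Q = Σ qᵢ = 0.7645 m³/s

0.764 m³/s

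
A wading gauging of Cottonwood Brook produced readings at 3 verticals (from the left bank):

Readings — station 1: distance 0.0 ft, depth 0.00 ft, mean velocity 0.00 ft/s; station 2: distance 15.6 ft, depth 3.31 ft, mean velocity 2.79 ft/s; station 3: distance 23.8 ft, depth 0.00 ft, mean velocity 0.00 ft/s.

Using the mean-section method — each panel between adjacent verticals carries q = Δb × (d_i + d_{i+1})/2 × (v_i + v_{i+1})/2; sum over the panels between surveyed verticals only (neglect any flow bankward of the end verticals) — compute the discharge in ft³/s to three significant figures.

Panel 1-2: Δb = 15.6 ft, d̄ = (0.00+3.31)/2 = 1.655, v̄ = (0.00+2.79)/2 = 1.395 → q = 15.6×1.655×1.395 = 36.02 ft³/s
Panel 2-3: Δb = 8.2 ft, d̄ = (3.31+0.00)/2 = 1.655, v̄ = (2.79+0.00)/2 = 1.395 → q = 8.2×1.655×1.395 = 18.93 ft³/s
Q = Σ q = 54.95 ft³/s

54.9 ft³/s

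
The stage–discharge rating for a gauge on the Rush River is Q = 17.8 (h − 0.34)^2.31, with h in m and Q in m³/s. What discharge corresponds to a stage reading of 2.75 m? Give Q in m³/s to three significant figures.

Q = 17.8 × (2.75 − 0.34)^2.31 = 17.8 × 2.41^2.31 = 135.8 m³/s

136 m³/s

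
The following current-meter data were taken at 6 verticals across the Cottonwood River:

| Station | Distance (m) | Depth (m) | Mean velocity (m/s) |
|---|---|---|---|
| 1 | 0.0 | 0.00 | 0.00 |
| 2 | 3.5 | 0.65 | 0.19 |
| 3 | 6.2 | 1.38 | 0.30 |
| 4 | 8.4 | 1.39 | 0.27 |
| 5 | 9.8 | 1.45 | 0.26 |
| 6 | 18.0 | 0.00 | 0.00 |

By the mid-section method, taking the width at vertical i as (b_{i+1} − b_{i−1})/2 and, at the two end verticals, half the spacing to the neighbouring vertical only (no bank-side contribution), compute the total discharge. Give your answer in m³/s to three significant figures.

3.88 m³/s

w_2 = (6.2 − 0.0)/2 = 3.1 m; q_2 = 0.19 × 0.65 × 3.1 = 0.3829 m³/s
w_3 = (8.4 − 3.5)/2 = 2.45 m; q_3 = 0.30 × 1.38 × 2.45 = 1.014 m³/s
w_4 = (9.8 − 6.2)/2 = 1.8 m; q_4 = 0.27 × 1.39 × 1.8 = 0.6755 m³/s
w_5 = (18.0 − 8.4)/2 = 4.8 m; q_5 = 0.26 × 1.45 × 4.8 = 1.810 m³/s
Stations 1, 6 contribute zero (depth or velocity is 0).
Q = Σ qᵢ = 3.882 m³/s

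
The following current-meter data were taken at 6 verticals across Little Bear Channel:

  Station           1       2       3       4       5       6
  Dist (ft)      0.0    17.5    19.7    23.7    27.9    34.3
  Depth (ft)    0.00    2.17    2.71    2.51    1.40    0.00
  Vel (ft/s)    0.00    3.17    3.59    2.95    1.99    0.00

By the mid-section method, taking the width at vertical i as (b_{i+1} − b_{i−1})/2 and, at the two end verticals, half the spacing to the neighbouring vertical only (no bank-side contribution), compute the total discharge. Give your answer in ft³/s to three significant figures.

w_2 = (19.7 − 0.0)/2 = 9.85 ft; q_2 = 3.17 × 2.17 × 9.85 = 67.76 ft³/s
w_3 = (23.7 − 17.5)/2 = 3.1 ft; q_3 = 3.59 × 2.71 × 3.1 = 30.16 ft³/s
w_4 = (27.9 − 19.7)/2 = 4.1 ft; q_4 = 2.95 × 2.51 × 4.1 = 30.36 ft³/s
w_5 = (34.3 − 23.7)/2 = 5.3 ft; q_5 = 1.99 × 1.40 × 5.3 = 14.77 ft³/s
Stations 1, 6 contribute zero (depth or velocity is 0).
Q = Σ qᵢ = 143.0 ft³/s

143 ft³/s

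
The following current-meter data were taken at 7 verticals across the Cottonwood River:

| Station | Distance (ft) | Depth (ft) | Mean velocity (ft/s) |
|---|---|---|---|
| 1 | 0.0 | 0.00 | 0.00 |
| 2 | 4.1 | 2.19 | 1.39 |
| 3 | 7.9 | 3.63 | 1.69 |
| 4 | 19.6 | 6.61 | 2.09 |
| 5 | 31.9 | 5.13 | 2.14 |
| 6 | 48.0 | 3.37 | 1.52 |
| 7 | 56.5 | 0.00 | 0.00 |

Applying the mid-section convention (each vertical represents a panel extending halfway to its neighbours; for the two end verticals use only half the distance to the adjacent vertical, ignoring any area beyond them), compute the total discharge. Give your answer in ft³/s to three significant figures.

w_2 = (7.9 − 0.0)/2 = 3.95 ft; q_2 = 1.39 × 2.19 × 3.95 = 12.02 ft³/s
w_3 = (19.6 − 4.1)/2 = 7.75 ft; q_3 = 1.69 × 3.63 × 7.75 = 47.54 ft³/s
w_4 = (31.9 − 7.9)/2 = 12 ft; q_4 = 2.09 × 6.61 × 12 = 165.8 ft³/s
w_5 = (48.0 − 19.6)/2 = 14.2 ft; q_5 = 2.14 × 5.13 × 14.2 = 155.9 ft³/s
w_6 = (56.5 − 31.9)/2 = 12.3 ft; q_6 = 1.52 × 3.37 × 12.3 = 63.01 ft³/s
Stations 1, 7 contribute zero (depth or velocity is 0).
Q = Σ qᵢ = 444.2 ft³/s

444 ft³/s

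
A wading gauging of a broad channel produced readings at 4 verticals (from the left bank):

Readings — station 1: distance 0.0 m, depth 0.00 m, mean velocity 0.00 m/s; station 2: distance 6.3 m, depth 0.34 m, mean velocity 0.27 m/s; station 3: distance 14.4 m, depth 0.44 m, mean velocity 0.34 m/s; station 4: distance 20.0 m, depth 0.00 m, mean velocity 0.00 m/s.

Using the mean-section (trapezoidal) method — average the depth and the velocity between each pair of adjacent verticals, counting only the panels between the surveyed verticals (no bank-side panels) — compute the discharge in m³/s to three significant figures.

1.32 m³/s

Panel 1-2: Δb = 6.3 m, d̄ = (0.00+0.34)/2 = 0.17, v̄ = (0.00+0.27)/2 = 0.135 → q = 6.3×0.17×0.135 = 0.1446 m³/s
Panel 2-3: Δb = 8.1 m, d̄ = (0.34+0.44)/2 = 0.39, v̄ = (0.27+0.34)/2 = 0.305 → q = 8.1×0.39×0.305 = 0.9635 m³/s
Panel 3-4: Δb = 5.6 m, d̄ = (0.44+0.00)/2 = 0.22, v̄ = (0.34+0.00)/2 = 0.17 → q = 5.6×0.22×0.17 = 0.2094 m³/s
Q = Σ q = 1.318 m³/s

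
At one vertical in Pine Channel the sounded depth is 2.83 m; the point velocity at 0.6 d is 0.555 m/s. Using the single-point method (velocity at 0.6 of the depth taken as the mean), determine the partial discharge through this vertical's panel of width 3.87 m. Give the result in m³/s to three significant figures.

v̄ = v₀.₆ = 0.555 m/s
q = v̄ × d × w = 0.5550 × 2.83 × 3.87 = 6.078 m³/s

6.08 m³/s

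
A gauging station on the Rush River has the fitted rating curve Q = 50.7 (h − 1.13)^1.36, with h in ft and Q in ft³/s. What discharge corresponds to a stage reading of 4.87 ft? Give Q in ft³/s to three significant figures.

Q = 50.7 × (4.87 − 1.13)^1.36 = 50.7 × 3.74^1.36 = 304.9 ft³/s

305 ft³/s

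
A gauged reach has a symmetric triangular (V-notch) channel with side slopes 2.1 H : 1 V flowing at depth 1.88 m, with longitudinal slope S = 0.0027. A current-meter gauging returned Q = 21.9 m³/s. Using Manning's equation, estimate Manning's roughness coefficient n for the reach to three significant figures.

A = z·y² = 2.1×1.88² = 7.422 m²
P = 2y√(1+z²) = 2×1.88×√(1+2.1²) = 8.746 m
R = A/P = 7.422/8.746 = 0.8487 m
n = (1/Q)·A·R^(2/3)·S^(1/2) = (1/21.9) × 7.422 × 0.8964 × 0.05196 = 0.01579

0.0158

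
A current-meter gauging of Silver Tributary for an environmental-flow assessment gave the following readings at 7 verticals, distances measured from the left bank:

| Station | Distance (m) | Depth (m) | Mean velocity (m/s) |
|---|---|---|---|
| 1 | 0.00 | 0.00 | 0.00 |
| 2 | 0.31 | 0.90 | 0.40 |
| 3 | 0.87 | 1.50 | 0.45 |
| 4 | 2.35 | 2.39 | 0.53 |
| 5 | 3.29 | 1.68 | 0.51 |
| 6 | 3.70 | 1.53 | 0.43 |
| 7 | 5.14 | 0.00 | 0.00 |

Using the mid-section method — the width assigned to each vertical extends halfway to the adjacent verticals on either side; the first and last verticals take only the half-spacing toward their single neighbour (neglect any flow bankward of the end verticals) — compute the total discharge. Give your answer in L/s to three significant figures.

3560 L/s

w_2 = (0.87 − 0.00)/2 = 0.435 m; q_2 = 0.40 × 0.90 × 0.435 = 0.1566 m³/s
w_3 = (2.35 − 0.31)/2 = 1.02 m; q_3 = 0.45 × 1.50 × 1.02 = 0.6885 m³/s
w_4 = (3.29 − 0.87)/2 = 1.21 m; q_4 = 0.53 × 2.39 × 1.21 = 1.533 m³/s
w_5 = (3.70 − 2.35)/2 = 0.675 m; q_5 = 0.51 × 1.68 × 0.675 = 0.5783 m³/s
w_6 = (5.14 − 3.29)/2 = 0.925 m; q_6 = 0.43 × 1.53 × 0.925 = 0.6086 m³/s
Stations 1, 7 contribute zero (depth or velocity is 0).
Q = Σ qᵢ = 3.565 m³/s
= 3.565 × 1000 = 3565 L/s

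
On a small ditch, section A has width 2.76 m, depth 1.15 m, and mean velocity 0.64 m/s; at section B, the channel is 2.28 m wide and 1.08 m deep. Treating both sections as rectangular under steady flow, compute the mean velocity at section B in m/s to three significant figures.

0.825 m/s

Q = A₁V₁ = (2.76×1.15) × 0.64 = 2.031 m³/s
A₂ = 2.28 × 1.08 = 2.462 m²
V₂ = Q/A₂ = 2.031/2.462 = 0.8250 m/s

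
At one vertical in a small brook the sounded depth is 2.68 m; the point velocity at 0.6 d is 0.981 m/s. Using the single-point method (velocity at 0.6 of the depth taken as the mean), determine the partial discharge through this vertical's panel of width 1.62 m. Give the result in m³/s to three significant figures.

v̄ = v₀.₆ = 0.981 m/s
q = v̄ × d × w = 0.9810 × 2.68 × 1.62 = 4.259 m³/s

4.26 m³/s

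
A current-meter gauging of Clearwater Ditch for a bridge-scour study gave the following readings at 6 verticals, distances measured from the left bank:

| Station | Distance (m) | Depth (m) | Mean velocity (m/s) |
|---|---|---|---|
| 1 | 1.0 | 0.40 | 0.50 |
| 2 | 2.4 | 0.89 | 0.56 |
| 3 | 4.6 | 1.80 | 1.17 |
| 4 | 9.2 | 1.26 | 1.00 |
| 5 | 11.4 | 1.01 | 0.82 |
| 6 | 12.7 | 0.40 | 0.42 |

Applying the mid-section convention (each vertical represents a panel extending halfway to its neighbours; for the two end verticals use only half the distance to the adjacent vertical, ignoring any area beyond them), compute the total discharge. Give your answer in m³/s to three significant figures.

14.0 m³/s

w_1 = (2.4 − 1.0)/2 = 0.7 m; q_1 = 0.50 × 0.40 × 0.7 = 0.1400 m³/s
w_2 = (4.6 − 1.0)/2 = 1.8 m; q_2 = 0.56 × 0.89 × 1.8 = 0.8971 m³/s
w_3 = (9.2 − 2.4)/2 = 3.4 m; q_3 = 1.17 × 1.80 × 3.4 = 7.160 m³/s
w_4 = (11.4 − 4.6)/2 = 3.4 m; q_4 = 1.00 × 1.26 × 3.4 = 4.284 m³/s
w_5 = (12.7 − 9.2)/2 = 1.75 m; q_5 = 0.82 × 1.01 × 1.75 = 1.449 m³/s
w_6 = (12.7 − 11.4)/2 = 0.65 m; q_6 = 0.42 × 0.40 × 0.65 = 0.1092 m³/s
Q = Σ qᵢ = 14.04 m³/s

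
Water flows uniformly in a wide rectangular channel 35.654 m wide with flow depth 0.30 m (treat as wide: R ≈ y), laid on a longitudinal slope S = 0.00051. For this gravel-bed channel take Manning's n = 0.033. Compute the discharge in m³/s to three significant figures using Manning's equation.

A = b·y = 35.654 × 0.30 = 10.70 m²
Wide channel: R ≈ y = 0.30 m
Q = (1/n)·A·R^(2/3)·S^(1/2) = (1/0.033) × 10.70 × 0.3000^(2/3) × 0.00051^(1/2) = 3.280 m³/s

3.28 m³/s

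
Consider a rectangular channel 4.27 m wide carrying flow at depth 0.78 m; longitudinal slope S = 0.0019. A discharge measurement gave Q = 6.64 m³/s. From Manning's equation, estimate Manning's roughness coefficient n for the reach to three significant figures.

A = b·y = 4.27 × 0.78 = 3.331 m²
P = b + 2y = 4.27 + 2×0.78 = 5.830 m
R = A/P = 3.331/5.830 = 0.5713 m
n = (1/Q)·A·R^(2/3)·S^(1/2) = (1/6.64) × 3.331 × 0.6885 × 0.04359 = 0.01505

0.0151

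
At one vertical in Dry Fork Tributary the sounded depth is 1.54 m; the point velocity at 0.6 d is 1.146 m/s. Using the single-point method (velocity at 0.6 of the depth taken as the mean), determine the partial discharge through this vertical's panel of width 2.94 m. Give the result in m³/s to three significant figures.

v̄ = v₀.₆ = 1.146 m/s
q = v̄ × d × w = 1.146 × 1.54 × 2.94 = 5.189 m³/s

5.19 m³/s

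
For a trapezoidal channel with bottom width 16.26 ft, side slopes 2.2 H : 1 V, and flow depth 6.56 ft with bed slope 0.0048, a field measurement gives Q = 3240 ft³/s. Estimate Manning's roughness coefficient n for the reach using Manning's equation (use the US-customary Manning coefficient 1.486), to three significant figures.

A = (b + z·y)·y = (16.26 + 2.2×6.56)×6.56 = 201.3 ft²
P = b + 2y√(1+z²) = 16.26 + 2×6.56×√(1+2.2²) = 47.97 ft
R = A/P = 201.3/47.97 = 4.198 ft
n = (1.486/Q)·A·R^(2/3)·S^(1/2) = (1.486/3240) × 201.3 × 2.602 × 0.06928 = 0.01665

0.0166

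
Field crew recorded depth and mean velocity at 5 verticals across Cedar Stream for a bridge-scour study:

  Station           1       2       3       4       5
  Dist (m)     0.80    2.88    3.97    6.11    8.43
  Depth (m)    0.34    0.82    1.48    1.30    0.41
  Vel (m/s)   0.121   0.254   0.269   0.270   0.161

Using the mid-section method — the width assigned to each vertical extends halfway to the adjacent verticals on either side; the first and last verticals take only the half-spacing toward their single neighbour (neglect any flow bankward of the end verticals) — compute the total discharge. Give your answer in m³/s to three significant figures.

w_1 = (2.88 − 0.80)/2 = 1.04 m; q_1 = 0.121 × 0.34 × 1.04 = 0.04279 m³/s
w_2 = (3.97 − 0.80)/2 = 1.585 m; q_2 = 0.254 × 0.82 × 1.585 = 0.3301 m³/s
w_3 = (6.11 − 2.88)/2 = 1.615 m; q_3 = 0.269 × 1.48 × 1.615 = 0.6430 m³/s
w_4 = (8.43 − 3.97)/2 = 2.23 m; q_4 = 0.270 × 1.30 × 2.23 = 0.7827 m³/s
w_5 = (8.43 − 6.11)/2 = 1.16 m; q_5 = 0.161 × 0.41 × 1.16 = 0.07657 m³/s
Q = Σ qᵢ = 1.875 m³/s

1.88 m³/s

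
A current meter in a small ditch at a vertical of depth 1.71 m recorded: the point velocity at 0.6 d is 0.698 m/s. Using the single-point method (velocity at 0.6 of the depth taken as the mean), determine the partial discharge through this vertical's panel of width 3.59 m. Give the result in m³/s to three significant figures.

v̄ = v₀.₆ = 0.698 m/s
q = v̄ × d × w = 0.6980 × 1.71 × 3.59 = 4.285 m³/s

4.28 m³/s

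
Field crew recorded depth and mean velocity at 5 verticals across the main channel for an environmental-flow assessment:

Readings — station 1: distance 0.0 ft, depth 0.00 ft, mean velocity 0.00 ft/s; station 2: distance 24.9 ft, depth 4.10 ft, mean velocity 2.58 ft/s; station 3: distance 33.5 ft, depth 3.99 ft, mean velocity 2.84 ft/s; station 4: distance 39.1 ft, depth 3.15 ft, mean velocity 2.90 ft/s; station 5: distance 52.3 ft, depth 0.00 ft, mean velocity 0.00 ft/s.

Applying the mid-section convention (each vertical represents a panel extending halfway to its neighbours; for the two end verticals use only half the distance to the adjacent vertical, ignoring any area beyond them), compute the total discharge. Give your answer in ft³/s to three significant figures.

344 ft³/s

w_2 = (33.5 − 0.0)/2 = 16.75 ft; q_2 = 2.58 × 4.10 × 16.75 = 177.2 ft³/s
w_3 = (39.1 − 24.9)/2 = 7.1 ft; q_3 = 2.84 × 3.99 × 7.1 = 80.45 ft³/s
w_4 = (52.3 − 33.5)/2 = 9.4 ft; q_4 = 2.90 × 3.15 × 9.4 = 85.87 ft³/s
Stations 1, 5 contribute zero (depth or velocity is 0).
Q = Σ qᵢ = 343.5 ft³/s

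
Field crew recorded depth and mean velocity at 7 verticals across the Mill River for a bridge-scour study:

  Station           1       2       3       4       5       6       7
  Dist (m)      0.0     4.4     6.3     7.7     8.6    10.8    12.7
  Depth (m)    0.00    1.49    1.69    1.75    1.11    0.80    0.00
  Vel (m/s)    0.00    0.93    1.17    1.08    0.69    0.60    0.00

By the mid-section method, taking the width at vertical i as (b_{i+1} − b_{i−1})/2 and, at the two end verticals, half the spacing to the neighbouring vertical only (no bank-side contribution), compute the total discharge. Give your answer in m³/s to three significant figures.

12.0 m³/s

w_2 = (6.3 − 0.0)/2 = 3.15 m; q_2 = 0.93 × 1.49 × 3.15 = 4.365 m³/s
w_3 = (7.7 − 4.4)/2 = 1.65 m; q_3 = 1.17 × 1.69 × 1.65 = 3.263 m³/s
w_4 = (8.6 − 6.3)/2 = 1.15 m; q_4 = 1.08 × 1.75 × 1.15 = 2.174 m³/s
w_5 = (10.8 − 7.7)/2 = 1.55 m; q_5 = 0.69 × 1.11 × 1.55 = 1.187 m³/s
w_6 = (12.7 − 8.6)/2 = 2.05 m; q_6 = 0.60 × 0.80 × 2.05 = 0.9840 m³/s
Stations 1, 7 contribute zero (depth or velocity is 0).
Q = Σ qᵢ = 11.97 m³/s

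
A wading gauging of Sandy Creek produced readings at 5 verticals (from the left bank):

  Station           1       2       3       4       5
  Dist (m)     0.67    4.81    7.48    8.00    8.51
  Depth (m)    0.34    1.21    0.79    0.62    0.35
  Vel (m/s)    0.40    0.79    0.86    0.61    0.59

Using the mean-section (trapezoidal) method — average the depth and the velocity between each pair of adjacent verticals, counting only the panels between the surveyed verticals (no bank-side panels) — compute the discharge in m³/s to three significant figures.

4.53 m³/s

Panel 1-2: Δb = 4.14 m, d̄ = (0.34+1.21)/2 = 0.775, v̄ = (0.40+0.79)/2 = 0.595 → q = 4.14×0.775×0.595 = 1.909 m³/s
Panel 2-3: Δb = 2.67 m, d̄ = (1.21+0.79)/2 = 1, v̄ = (0.79+0.86)/2 = 0.825 → q = 2.67×1×0.825 = 2.203 m³/s
Panel 3-4: Δb = 0.52 m, d̄ = (0.79+0.62)/2 = 0.705, v̄ = (0.86+0.61)/2 = 0.735 → q = 0.52×0.705×0.735 = 0.2695 m³/s
Panel 4-5: Δb = 0.51 m, d̄ = (0.62+0.35)/2 = 0.485, v̄ = (0.61+0.59)/2 = 0.6 → q = 0.51×0.485×0.6 = 0.1484 m³/s
Q = Σ q = 4.530 m³/s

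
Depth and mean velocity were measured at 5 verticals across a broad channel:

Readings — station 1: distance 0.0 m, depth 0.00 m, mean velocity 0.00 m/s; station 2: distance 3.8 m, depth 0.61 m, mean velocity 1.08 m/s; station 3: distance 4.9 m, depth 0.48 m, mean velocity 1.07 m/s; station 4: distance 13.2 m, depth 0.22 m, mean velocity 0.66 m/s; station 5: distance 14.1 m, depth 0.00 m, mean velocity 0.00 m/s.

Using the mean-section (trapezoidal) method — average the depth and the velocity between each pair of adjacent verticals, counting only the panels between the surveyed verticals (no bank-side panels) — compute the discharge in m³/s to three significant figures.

3.82 m³/s

Panel 1-2: Δb = 3.8 m, d̄ = (0.00+0.61)/2 = 0.305, v̄ = (0.00+1.08)/2 = 0.54 → q = 3.8×0.305×0.54 = 0.6259 m³/s
Panel 2-3: Δb = 1.1 m, d̄ = (0.61+0.48)/2 = 0.545, v̄ = (1.08+1.07)/2 = 1.075 → q = 1.1×0.545×1.075 = 0.6445 m³/s
Panel 3-4: Δb = 8.3 m, d̄ = (0.48+0.22)/2 = 0.35, v̄ = (1.07+0.66)/2 = 0.865 → q = 8.3×0.35×0.865 = 2.513 m³/s
Panel 4-5: Δb = 0.9 m, d̄ = (0.22+0.00)/2 = 0.11, v̄ = (0.66+0.00)/2 = 0.33 → q = 0.9×0.11×0.33 = 0.03267 m³/s
Q = Σ q = 3.816 m³/s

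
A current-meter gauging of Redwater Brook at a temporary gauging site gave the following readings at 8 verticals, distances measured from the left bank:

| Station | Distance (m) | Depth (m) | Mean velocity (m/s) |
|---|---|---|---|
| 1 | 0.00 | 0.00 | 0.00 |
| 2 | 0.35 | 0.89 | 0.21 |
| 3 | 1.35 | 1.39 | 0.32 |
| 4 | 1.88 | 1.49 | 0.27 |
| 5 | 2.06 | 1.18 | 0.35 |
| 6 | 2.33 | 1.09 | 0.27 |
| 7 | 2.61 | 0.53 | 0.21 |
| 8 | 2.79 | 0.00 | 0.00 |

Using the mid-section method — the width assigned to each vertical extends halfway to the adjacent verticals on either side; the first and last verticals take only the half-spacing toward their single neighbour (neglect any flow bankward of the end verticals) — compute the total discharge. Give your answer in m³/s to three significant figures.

w_2 = (1.35 − 0.00)/2 = 0.675 m; q_2 = 0.21 × 0.89 × 0.675 = 0.1262 m³/s
w_3 = (1.88 − 0.35)/2 = 0.765 m; q_3 = 0.32 × 1.39 × 0.765 = 0.3403 m³/s
w_4 = (2.06 − 1.35)/2 = 0.355 m; q_4 = 0.27 × 1.49 × 0.355 = 0.1428 m³/s
w_5 = (2.33 − 1.88)/2 = 0.225 m; q_5 = 0.35 × 1.18 × 0.225 = 0.09293 m³/s
w_6 = (2.61 − 2.06)/2 = 0.275 m; q_6 = 0.27 × 1.09 × 0.275 = 0.08093 m³/s
w_7 = (2.79 − 2.33)/2 = 0.23 m; q_7 = 0.21 × 0.53 × 0.23 = 0.02560 m³/s
Stations 1, 8 contribute zero (depth or velocity is 0).
Q = Σ qᵢ = 0.8087 m³/s

0.809 m³/s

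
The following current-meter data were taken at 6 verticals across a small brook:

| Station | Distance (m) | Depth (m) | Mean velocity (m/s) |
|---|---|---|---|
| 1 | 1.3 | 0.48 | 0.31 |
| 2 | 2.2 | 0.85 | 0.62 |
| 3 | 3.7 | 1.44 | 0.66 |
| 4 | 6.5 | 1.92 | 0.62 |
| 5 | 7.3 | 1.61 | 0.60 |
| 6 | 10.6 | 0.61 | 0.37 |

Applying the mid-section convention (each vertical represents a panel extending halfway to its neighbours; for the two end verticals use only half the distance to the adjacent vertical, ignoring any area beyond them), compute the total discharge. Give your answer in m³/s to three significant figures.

w_1 = (2.2 − 1.3)/2 = 0.45 m; q_1 = 0.31 × 0.48 × 0.45 = 0.06696 m³/s
w_2 = (3.7 − 1.3)/2 = 1.2 m; q_2 = 0.62 × 0.85 × 1.2 = 0.6324 m³/s
w_3 = (6.5 − 2.2)/2 = 2.15 m; q_3 = 0.66 × 1.44 × 2.15 = 2.043 m³/s
w_4 = (7.3 − 3.7)/2 = 1.8 m; q_4 = 0.62 × 1.92 × 1.8 = 2.143 m³/s
w_5 = (10.6 − 6.5)/2 = 2.05 m; q_5 = 0.60 × 1.61 × 2.05 = 1.980 m³/s
w_6 = (10.6 − 7.3)/2 = 1.65 m; q_6 = 0.37 × 0.61 × 1.65 = 0.3724 m³/s
Q = Σ qᵢ = 7.238 m³/s

7.24 m³/s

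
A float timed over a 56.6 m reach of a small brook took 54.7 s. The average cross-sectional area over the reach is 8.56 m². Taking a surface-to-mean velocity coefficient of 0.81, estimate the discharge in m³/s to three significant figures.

7.17 m³/s

v_surface = L / t̄ = 56.6 / 54.7 = 1.035 m/s
v_mean = 0.81 × 1.035 = 0.8381 m/s
Q = A × v_mean = 8.56 × 0.8381 = 7.174 m³/s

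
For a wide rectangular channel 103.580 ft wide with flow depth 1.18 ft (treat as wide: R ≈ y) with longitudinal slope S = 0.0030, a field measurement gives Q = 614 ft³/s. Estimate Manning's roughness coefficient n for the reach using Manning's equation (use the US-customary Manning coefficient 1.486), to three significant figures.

A = b·y = 103.580 × 1.18 = 122.2 ft²
Wide channel: R ≈ y = 1.18 ft
n = (1.486/Q)·A·R^(2/3)·S^(1/2) = (1.486/614) × 122.2 × 1.117 × 0.05477 = 0.01809

0.0181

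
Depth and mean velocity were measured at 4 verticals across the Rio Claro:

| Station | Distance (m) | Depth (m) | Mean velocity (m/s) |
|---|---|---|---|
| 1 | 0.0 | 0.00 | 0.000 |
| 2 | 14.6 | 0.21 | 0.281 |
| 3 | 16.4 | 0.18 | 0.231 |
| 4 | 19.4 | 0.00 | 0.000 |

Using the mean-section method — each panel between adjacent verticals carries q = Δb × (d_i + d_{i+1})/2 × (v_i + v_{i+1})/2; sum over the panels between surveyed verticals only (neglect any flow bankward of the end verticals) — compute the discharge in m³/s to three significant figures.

Panel 1-2: Δb = 14.6 m, d̄ = (0.00+0.21)/2 = 0.105, v̄ = (0.000+0.281)/2 = 0.1405 → q = 14.6×0.105×0.1405 = 0.2154 m³/s
Panel 2-3: Δb = 1.8 m, d̄ = (0.21+0.18)/2 = 0.195, v̄ = (0.281+0.231)/2 = 0.256 → q = 1.8×0.195×0.256 = 0.08986 m³/s
Panel 3-4: Δb = 3 m, d̄ = (0.18+0.00)/2 = 0.09, v̄ = (0.231+0.000)/2 = 0.1155 → q = 3×0.09×0.1155 = 0.03119 m³/s
Q = Σ q = 0.3364 m³/s

0.336 m³/s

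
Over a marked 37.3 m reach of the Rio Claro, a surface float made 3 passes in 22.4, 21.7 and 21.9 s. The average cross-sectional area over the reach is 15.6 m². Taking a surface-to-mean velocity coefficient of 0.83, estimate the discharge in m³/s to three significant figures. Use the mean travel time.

22.0 m³/s

t̄ = (22.4 + 21.7 + 21.9) / 3 = 22 s
v_surface = L / t̄ = 37.3 / 22 = 1.695 m/s
v_mean = 0.83 × 1.695 = 1.407 m/s
Q = A × v_mean = 15.6 × 1.407 = 21.95 m³/s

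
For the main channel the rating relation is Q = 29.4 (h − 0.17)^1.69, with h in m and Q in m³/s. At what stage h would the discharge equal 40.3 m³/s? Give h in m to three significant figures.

1.38 m

h − h₀ = (Q/C)^(1/b) = (40.3/29.4)^(1/1.69) = 1.205 m
h = 0.17 + 1.205 = 1.375 m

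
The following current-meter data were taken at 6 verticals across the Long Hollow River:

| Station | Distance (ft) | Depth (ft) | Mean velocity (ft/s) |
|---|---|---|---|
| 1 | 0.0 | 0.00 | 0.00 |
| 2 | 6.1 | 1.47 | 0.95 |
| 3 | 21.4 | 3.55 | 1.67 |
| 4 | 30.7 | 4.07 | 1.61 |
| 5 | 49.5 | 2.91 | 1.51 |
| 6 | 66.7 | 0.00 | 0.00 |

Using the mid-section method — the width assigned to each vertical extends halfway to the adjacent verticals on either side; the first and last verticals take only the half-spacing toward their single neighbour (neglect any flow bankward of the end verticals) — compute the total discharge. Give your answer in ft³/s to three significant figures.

259 ft³/s

w_2 = (21.4 − 0.0)/2 = 10.7 ft; q_2 = 0.95 × 1.47 × 10.7 = 14.94 ft³/s
w_3 = (30.7 − 6.1)/2 = 12.3 ft; q_3 = 1.67 × 3.55 × 12.3 = 72.92 ft³/s
w_4 = (49.5 − 21.4)/2 = 14.05 ft; q_4 = 1.61 × 4.07 × 14.05 = 92.07 ft³/s
w_5 = (66.7 − 30.7)/2 = 18 ft; q_5 = 1.51 × 2.91 × 18 = 79.09 ft³/s
Stations 1, 6 contribute zero (depth or velocity is 0).
Q = Σ qᵢ = 259.0 ft³/s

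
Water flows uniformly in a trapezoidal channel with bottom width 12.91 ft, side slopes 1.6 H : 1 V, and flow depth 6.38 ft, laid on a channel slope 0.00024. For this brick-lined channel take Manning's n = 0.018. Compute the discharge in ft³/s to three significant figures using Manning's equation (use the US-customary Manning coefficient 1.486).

474 ft³/s

A = (b + z·y)·y = (12.91 + 1.6×6.38)×6.38 = 147.5 ft²
P = b + 2y√(1+z²) = 12.91 + 2×6.38×√(1+1.6²) = 36.99 ft
R = A/P = 147.5/36.99 = 3.988 ft
Q = (1.486/n)·A·R^(2/3)·S^(1/2) = (1.486/0.018) × 147.5 × 3.988^(2/3) × 0.00024^(1/2) = 474.4 ft³/s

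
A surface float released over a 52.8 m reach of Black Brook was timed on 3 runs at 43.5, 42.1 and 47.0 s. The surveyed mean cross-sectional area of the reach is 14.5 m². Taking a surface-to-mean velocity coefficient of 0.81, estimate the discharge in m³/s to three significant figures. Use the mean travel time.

14.0 m³/s

t̄ = (43.5 + 42.1 + 47.0) / 3 = 44.2 s
v_surface = L / t̄ = 52.8 / 44.2 = 1.195 m/s
v_mean = 0.81 × 1.195 = 0.9676 m/s
Q = A × v_mean = 14.5 × 0.9676 = 14.03 m³/s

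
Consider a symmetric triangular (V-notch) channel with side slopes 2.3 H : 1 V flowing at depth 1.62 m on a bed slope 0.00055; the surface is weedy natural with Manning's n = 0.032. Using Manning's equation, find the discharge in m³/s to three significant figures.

A = z·y² = 2.3×1.62² = 6.036 m²
P = 2y√(1+z²) = 2×1.62×√(1+2.3²) = 8.126 m
R = A/P = 6.036/8.126 = 0.7428 m
Q = (1/n)·A·R^(2/3)·S^(1/2) = (1/0.032) × 6.036 × 0.7428^(2/3) × 0.00055^(1/2) = 3.628 m³/s

3.63 m³/s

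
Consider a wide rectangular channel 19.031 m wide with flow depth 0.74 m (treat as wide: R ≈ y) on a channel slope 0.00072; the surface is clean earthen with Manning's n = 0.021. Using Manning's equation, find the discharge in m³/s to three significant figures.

14.7 m³/s

A = b·y = 19.031 × 0.74 = 14.08 m²
Wide channel: R ≈ y = 0.74 m
Q = (1/n)·A·R^(2/3)·S^(1/2) = (1/0.021) × 14.08 × 0.7400^(2/3) × 0.00072^(1/2) = 14.72 m³/s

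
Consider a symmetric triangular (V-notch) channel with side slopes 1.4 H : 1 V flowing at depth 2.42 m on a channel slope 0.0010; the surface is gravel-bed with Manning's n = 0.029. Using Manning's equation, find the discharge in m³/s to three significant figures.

8.85 m³/s

A = z·y² = 1.4×2.42² = 8.199 m²
P = 2y√(1+z²) = 2×2.42×√(1+1.4²) = 8.327 m
R = A/P = 8.199/8.327 = 0.9846 m
Q = (1/n)·A·R^(2/3)·S^(1/2) = (1/0.029) × 8.199 × 0.9846^(2/3) × 0.0010^(1/2) = 8.849 m³/s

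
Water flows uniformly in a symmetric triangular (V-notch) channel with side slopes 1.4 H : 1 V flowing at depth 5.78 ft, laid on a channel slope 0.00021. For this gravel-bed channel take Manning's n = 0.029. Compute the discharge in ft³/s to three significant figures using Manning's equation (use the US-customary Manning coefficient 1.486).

A = z·y² = 1.4×5.78² = 46.77 ft²
P = 2y√(1+z²) = 2×5.78×√(1+1.4²) = 19.89 ft
R = A/P = 46.77/19.89 = 2.352 ft
Q = (1.486/n)·A·R^(2/3)·S^(1/2) = (1.486/0.029) × 46.77 × 2.352^(2/3) × 0.00021^(1/2) = 61.42 ft³/s

61.4 ft³/s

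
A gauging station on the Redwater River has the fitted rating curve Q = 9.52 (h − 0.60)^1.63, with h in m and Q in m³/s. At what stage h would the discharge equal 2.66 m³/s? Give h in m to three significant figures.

1.06 m

h − h₀ = (Q/C)^(1/b) = (2.66/9.52)^(1/1.63) = 0.4574 m
h = 0.60 + 0.4574 = 1.057 m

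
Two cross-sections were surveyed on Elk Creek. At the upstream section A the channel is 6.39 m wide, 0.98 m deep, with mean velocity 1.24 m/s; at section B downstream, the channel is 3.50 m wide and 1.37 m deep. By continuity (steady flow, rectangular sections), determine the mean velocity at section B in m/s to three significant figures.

Q = A₁V₁ = (6.39×0.98) × 1.24 = 7.765 m³/s
A₂ = 3.50 × 1.37 = 4.795 m²
V₂ = Q/A₂ = 7.765/4.795 = 1.619 m/s

1.62 m/s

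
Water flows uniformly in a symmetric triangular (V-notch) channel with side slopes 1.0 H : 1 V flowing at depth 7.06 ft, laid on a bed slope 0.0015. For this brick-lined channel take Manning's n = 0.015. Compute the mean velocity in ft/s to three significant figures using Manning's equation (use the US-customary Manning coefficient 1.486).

A = z·y² = 1.0×7.06² = 49.84 ft²
P = 2y√(1+z²) = 2×7.06×√(1+1.0²) = 19.97 ft
R = A/P = 49.84/19.97 = 2.496 ft
Q = (1.486/n)·A·R^(2/3)·S^(1/2) = (1.486/0.015) × 49.84 × 2.496^(2/3) × 0.0015^(1/2) = 351.9 ft³/s
V = Q/A = 351.9/49.84 = 7.060 ft/s

7.06 ft/s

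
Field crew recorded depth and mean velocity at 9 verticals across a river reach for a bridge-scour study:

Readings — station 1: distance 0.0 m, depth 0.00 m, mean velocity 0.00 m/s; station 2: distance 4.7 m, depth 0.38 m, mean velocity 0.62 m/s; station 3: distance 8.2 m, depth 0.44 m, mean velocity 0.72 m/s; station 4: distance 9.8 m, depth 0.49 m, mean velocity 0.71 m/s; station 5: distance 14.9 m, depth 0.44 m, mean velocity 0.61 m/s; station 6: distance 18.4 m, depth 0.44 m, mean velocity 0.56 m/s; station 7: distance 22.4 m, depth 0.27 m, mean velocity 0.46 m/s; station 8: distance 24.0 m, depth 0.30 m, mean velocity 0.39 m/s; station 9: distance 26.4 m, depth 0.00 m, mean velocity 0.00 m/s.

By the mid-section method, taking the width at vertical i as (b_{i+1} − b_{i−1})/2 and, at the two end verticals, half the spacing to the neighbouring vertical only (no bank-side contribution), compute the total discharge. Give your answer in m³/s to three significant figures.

5.60 m³/s

w_2 = (8.2 − 0.0)/2 = 4.1 m; q_2 = 0.62 × 0.38 × 4.1 = 0.9660 m³/s
w_3 = (9.8 − 4.7)/2 = 2.55 m; q_3 = 0.72 × 0.44 × 2.55 = 0.8078 m³/s
w_4 = (14.9 − 8.2)/2 = 3.35 m; q_4 = 0.71 × 0.49 × 3.35 = 1.165 m³/s
w_5 = (18.4 − 9.8)/2 = 4.3 m; q_5 = 0.61 × 0.44 × 4.3 = 1.154 m³/s
w_6 = (22.4 − 14.9)/2 = 3.75 m; q_6 = 0.56 × 0.44 × 3.75 = 0.9240 m³/s
w_7 = (24.0 − 18.4)/2 = 2.8 m; q_7 = 0.46 × 0.27 × 2.8 = 0.3478 m³/s
w_8 = (26.4 − 22.4)/2 = 2 m; q_8 = 0.39 × 0.30 × 2 = 0.2340 m³/s
Stations 1, 9 contribute zero (depth or velocity is 0).
Q = Σ qᵢ = 5.599 m³/s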